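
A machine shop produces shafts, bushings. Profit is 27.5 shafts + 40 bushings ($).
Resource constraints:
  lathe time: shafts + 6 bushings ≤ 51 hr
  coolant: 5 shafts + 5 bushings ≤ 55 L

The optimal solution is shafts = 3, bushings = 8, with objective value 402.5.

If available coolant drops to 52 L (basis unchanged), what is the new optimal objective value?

387.5

At the optimum: lathe time uses 51 of 51 (binding); coolant uses 55 of 55 (binding).
Dual feasibility on the basic columns requires 1·y_lathe time + 5·y_coolant = 27.5, 6·y_lathe time + 5·y_coolant = 40.
→ y_lathe time = 2.5 and y_coolant = 5.
Δz = y_coolant·Δb = 5 × (-3) = -15, so new z* = 402.5 − 15 = 387.5.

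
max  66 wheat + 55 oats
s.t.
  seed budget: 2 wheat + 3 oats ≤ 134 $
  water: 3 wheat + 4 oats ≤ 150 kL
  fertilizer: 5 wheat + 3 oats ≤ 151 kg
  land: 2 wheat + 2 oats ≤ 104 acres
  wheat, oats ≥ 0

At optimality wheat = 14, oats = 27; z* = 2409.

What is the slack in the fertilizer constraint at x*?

0

fertilizer used = 5·14 + 3·27 = 151; slack = 151 − 151 = 0.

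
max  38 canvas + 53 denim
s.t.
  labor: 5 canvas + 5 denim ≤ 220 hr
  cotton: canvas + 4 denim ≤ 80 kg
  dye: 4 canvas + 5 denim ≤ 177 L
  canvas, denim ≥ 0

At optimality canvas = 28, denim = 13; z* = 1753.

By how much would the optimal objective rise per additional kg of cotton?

At the optimum: labor uses 205 of 220 (slack = 15); cotton uses 80 of 80 (binding); dye uses 177 of 177 (binding).
By complementary slackness, y = 0 for the non-binding constraint.
Dual feasibility on the basic columns requires 1·y_cotton + 4·y_dye = 38, 4·y_cotton + 5·y_dye = 53.
→ y_cotton = 2 and y_dye = 9.
Shadow price of cotton = 2.

2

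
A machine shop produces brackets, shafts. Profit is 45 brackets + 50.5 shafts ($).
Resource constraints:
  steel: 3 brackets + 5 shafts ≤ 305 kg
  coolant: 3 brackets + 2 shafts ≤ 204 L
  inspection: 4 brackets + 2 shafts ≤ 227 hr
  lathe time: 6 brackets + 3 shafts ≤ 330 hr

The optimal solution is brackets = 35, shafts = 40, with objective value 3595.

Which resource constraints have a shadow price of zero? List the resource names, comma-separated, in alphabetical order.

steel: 305/305 (binding)
coolant: 185/204 (slack 19)
inspection: 220/227 (slack 7)
lathe time: 330/330 (binding)
By complementary slackness, a constraint with positive slack has shadow price 0 → coolant, inspection.

coolant, inspection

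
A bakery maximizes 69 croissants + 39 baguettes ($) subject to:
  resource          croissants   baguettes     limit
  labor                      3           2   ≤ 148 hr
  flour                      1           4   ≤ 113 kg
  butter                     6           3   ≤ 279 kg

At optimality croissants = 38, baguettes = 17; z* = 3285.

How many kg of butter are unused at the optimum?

0

butter used = 6·38 + 3·17 = 279; slack = 279 − 279 = 0.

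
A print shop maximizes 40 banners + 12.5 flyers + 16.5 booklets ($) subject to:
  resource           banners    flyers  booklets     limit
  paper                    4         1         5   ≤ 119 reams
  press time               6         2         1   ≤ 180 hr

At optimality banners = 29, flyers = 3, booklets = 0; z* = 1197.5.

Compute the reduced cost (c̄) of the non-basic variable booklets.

-1

Check each constraint at x*: paper 119/119 (tight); press time 180/180 (tight).
The binding rows give the dual system: 4·y_paper + 6·y_press time = 40 and 1·y_paper + 2·y_press time = 12.5.
Solving: y_paper = 2.5, y_press time = 5.
Reduced cost of booklets: c₃ − yᵀa₃ = 16.5 − (2.5·5 + 5·1) = 16.5 − 17.5 = -1.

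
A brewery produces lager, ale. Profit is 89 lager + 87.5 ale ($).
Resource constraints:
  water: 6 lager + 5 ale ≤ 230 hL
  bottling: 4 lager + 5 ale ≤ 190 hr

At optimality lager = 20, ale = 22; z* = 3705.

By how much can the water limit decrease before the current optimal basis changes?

40

Binding constraints: water, bottling. The basis is B = [[6,5],[4,5]] with det 10.
Per unit decrease in water, x* moves by d = (-0.5, 0.4).
The basis stays optimal until lager reaches 0; allowable decrease = 40 hL.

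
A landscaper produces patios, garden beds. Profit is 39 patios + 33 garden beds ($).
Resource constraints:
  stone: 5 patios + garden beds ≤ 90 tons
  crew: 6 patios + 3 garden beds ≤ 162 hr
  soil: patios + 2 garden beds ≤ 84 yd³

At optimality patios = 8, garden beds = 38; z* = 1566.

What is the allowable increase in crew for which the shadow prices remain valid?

Binding constraints: crew, soil. The basis is B = [[6,3],[1,2]] with det 9.
Per unit increase in crew, x* moves by d = (0.2222, -0.1111).
The basis stays optimal until stone becomes binding; allowable increase = 12 hr.

12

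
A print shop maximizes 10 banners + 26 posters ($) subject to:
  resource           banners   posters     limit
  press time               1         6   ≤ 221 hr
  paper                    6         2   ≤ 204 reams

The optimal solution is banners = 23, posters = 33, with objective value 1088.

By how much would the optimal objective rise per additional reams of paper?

1

At the optimum: press time uses 221 of 221 (binding); paper uses 204 of 204 (binding).
From A_Bᵀ y = c: 1·y_press time + 6·y_paper = 10; 6·y_press time + 2·y_paper = 26.
This yields shadow prices y_press time = 4, y_paper = 1.
Shadow price of paper = 1.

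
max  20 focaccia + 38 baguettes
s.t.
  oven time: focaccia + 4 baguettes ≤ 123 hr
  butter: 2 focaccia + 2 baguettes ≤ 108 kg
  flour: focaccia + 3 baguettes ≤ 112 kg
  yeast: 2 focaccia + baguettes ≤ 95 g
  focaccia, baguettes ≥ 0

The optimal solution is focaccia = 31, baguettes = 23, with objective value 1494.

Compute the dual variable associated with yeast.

0

Binding: oven time and butter. Non-binding: flour (12 unused), yeast (10 unused).
By complementary slackness, y = 0 for the non-binding constraints.
Dual feasibility on the basic columns requires 1·y_oven time + 2·y_butter = 20, 4·y_oven time + 2·y_butter = 38.
→ y_oven time = 6 and y_butter = 7.
Shadow price of yeast = 0.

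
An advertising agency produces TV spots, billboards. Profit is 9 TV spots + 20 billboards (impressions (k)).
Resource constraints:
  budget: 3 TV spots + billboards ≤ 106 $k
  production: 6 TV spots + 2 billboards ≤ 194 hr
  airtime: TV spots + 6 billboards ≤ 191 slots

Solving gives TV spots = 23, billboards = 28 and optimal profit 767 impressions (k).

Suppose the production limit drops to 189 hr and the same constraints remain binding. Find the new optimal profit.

762

Binding: production and airtime. Non-binding: budget (9 unused).
Since budget is not tight, its dual is 0.
The binding rows give the dual system: 6·y_production + 1·y_airtime = 9 and 2·y_production + 6·y_airtime = 20.
→ y_production = 1 and y_airtime = 3.
Δz = y_production·Δb = 1 × (-5) = -5, so new z* = 767 − 5 = 762.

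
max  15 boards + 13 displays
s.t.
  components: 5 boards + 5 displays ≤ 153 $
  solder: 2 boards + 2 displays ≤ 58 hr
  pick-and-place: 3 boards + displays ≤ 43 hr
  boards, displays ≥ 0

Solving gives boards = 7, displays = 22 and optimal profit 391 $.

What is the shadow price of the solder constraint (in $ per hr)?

6

Binding: solder and pick-and-place. Non-binding: components (8 unused).
Since components is not tight, its dual is 0.
The binding rows give the dual system: 2·y_solder + 3·y_pick-and-place = 15 and 2·y_solder + 1·y_pick-and-place = 13.
This yields shadow prices y_solder = 6, y_pick-and-place = 1.
Shadow price of solder = 6.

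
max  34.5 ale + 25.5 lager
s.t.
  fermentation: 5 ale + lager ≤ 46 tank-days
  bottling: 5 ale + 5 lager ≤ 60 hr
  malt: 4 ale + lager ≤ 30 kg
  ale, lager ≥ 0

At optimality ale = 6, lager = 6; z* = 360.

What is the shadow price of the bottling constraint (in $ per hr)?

4.5

Check each constraint at x*: fermentation 36/46 (slack 10); bottling 60/60 (tight); malt 30/30 (tight).
By complementary slackness, y = 0 for the non-binding constraint.
The binding rows give the dual system: 5·y_bottling + 4·y_malt = 34.5 and 5·y_bottling + 1·y_malt = 25.5.
This yields shadow prices y_bottling = 4.5, y_malt = 3.
Shadow price of bottling = 4.5.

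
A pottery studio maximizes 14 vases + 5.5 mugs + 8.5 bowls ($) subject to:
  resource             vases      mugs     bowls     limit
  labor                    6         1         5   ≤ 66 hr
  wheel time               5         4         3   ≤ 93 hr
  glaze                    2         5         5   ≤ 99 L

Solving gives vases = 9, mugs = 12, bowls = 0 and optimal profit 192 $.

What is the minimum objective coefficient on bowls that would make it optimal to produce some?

Binding: labor and wheel time. Non-binding: glaze (21 unused).
By complementary slackness, y = 0 for the non-binding constraint.
The binding rows give the dual system: 6·y_labor + 5·y_wheel time = 14 and 1·y_labor + 4·y_wheel time = 5.5.
→ y_labor = 1.5 and y_wheel time = 1.
bowls enters the basis when its profit ≥ yᵀa₃ = 1.5·5 + 1·3 = 10.5.

10.5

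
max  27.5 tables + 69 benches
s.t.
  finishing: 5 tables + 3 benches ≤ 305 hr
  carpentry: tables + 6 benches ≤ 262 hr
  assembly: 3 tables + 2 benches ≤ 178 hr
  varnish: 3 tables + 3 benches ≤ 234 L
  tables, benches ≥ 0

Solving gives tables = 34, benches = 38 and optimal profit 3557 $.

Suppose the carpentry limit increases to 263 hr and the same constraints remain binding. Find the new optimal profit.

3566.5

Check each constraint at x*: finishing 284/305 (slack 21); carpentry 262/262 (tight); assembly 178/178 (tight); varnish 216/234 (slack 18).
By complementary slackness, y = 0 for the non-binding constraints.
The binding rows give the dual system: 1·y_carpentry + 3·y_assembly = 27.5 and 6·y_carpentry + 2·y_assembly = 69.
→ y_carpentry = 9.5 and y_assembly = 6.
Δz = y_carpentry·Δb = 9.5 × (1) = 9.5, so new z* = 3557 + 9.5 = 3566.5.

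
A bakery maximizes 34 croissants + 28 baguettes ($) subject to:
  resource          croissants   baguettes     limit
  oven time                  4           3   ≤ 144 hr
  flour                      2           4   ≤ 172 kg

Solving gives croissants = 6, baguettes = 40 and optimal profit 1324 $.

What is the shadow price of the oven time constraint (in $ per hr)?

Both oven time and flour are binding at x*.
Dual feasibility on the basic columns requires 4·y_oven time + 2·y_flour = 34, 3·y_oven time + 4·y_flour = 28.
→ y_oven time = 8 and y_flour = 1.
Shadow price of oven time = 8.

8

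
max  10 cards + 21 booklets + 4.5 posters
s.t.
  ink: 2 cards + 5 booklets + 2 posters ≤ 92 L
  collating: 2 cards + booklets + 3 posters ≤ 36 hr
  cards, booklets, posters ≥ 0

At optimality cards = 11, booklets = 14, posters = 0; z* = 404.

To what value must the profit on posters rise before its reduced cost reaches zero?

At the optimum: ink uses 92 of 92 (binding); collating uses 36 of 36 (binding).
Dual feasibility on the basic columns requires 2·y_ink + 2·y_collating = 10, 5·y_ink + 1·y_collating = 21.
Solving: y_ink = 4, y_collating = 1.
posters enters the basis when its profit ≥ yᵀa₃ = 4·2 + 1·3 = 11.

11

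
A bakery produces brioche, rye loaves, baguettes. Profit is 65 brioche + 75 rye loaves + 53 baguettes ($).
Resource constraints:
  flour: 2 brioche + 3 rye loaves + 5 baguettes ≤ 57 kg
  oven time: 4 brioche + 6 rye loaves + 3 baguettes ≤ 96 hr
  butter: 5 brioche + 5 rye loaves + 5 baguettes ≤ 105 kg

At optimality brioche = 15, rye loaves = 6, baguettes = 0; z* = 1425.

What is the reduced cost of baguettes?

-7

At the optimum: flour uses 48 of 57 (slack = 9); oven time uses 96 of 96 (binding); butter uses 105 of 105 (binding).
Slack constraints have shadow price 0 (complementary slackness).
The binding rows give the dual system: 4·y_oven time + 5·y_butter = 65 and 6·y_oven time + 5·y_butter = 75.
→ y_oven time = 5 and y_butter = 9.
Reduced cost of baguettes: c₃ − yᵀa₃ = 53 − (5·3 + 9·5) = 53 − 60 = -7.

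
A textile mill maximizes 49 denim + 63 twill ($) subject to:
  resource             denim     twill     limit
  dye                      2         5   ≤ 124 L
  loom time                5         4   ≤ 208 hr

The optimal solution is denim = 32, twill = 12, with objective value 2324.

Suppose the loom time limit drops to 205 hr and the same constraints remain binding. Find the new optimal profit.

2303

Check each constraint at x*: dye 124/124 (tight); loom time 208/208 (tight).
From A_Bᵀ y = c: 2·y_dye + 5·y_loom time = 49; 5·y_dye + 4·y_loom time = 63.
This yields shadow prices y_dye = 7, y_loom time = 7.
Δz = y_loom time·Δb = 7 × (-3) = -21, so new z* = 2324 − 21 = 2303.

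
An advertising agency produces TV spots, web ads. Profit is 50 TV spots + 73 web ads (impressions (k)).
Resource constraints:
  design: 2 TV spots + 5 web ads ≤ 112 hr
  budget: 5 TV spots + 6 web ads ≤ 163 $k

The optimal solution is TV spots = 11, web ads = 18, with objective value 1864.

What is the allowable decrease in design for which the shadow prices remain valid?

46.8

Binding constraints: design, budget. The basis is B = [[2,5],[5,6]] with det -13.
Per unit decrease in design, x* moves by d = (0.4615, -0.3846).
The basis stays optimal until web ads reaches 0; allowable decrease = 46.8 hr.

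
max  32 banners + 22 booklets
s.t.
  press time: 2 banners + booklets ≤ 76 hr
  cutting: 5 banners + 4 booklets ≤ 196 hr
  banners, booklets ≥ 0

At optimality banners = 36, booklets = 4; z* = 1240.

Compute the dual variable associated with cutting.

Check each constraint at x*: press time 76/76 (tight); cutting 196/196 (tight).
Dual feasibility on the basic columns requires 2·y_press time + 5·y_cutting = 32, 1·y_press time + 4·y_cutting = 22.
Solving: y_press time = 6, y_cutting = 4.
Shadow price of cutting = 4.

4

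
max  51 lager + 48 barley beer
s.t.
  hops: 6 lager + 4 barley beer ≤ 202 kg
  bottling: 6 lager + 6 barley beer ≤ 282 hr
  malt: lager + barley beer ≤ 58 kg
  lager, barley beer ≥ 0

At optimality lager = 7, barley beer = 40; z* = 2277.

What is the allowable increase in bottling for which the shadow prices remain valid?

Binding constraints: hops, bottling. The basis is B = [[6,4],[6,6]] with det 12.
Per unit increase in bottling, x* moves by d = (-0.3333, 0.5).
The basis stays optimal until lager reaches 0; allowable increase = 21 hr.

21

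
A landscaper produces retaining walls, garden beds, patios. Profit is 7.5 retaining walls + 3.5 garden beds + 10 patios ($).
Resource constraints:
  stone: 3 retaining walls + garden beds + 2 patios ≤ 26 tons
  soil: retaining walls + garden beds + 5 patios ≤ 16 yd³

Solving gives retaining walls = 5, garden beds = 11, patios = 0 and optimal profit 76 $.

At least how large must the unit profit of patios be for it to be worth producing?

11.5

Check each constraint at x*: stone 26/26 (tight); soil 16/16 (tight).
The binding rows give the dual system: 3·y_stone + 1·y_soil = 7.5 and 1·y_stone + 1·y_soil = 3.5.
This yields shadow prices y_stone = 2, y_soil = 1.5.
patios enters the basis when its profit ≥ yᵀa₃ = 2·2 + 1.5·5 = 11.5.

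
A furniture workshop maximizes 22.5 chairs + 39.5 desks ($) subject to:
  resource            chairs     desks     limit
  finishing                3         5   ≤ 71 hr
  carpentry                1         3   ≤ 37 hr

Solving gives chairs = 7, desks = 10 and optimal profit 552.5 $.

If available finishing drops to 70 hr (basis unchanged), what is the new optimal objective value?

Both finishing and carpentry are binding at x*.
The binding rows give the dual system: 3·y_finishing + 1·y_carpentry = 22.5 and 5·y_finishing + 3·y_carpentry = 39.5.
Solving: y_finishing = 7, y_carpentry = 1.5.
Δz = y_finishing·Δb = 7 × (-1) = -7, so new z* = 552.5 − 7 = 545.5.

545.5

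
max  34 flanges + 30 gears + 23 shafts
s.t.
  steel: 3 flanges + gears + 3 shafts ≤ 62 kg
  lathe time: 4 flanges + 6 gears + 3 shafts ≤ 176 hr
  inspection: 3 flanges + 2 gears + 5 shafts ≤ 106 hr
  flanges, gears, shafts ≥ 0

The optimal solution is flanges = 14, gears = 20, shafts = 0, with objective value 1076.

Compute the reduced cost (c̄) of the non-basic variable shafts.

Check each constraint at x*: steel 62/62 (tight); lathe time 176/176 (tight); inspection 82/106 (slack 24).
Slack constraints have shadow price 0 (complementary slackness).
The binding rows give the dual system: 3·y_steel + 4·y_lathe time = 34 and 1·y_steel + 6·y_lathe time = 30.
This yields shadow prices y_steel = 6, y_lathe time = 4.
Reduced cost of shafts: c₃ − yᵀa₃ = 23 − (6·3 + 4·3) = 23 − 30 = -7.

-7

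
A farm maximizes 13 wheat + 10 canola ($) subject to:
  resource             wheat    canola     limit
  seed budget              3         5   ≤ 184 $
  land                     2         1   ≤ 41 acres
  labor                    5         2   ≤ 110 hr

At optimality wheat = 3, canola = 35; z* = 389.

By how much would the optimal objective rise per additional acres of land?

Binding: seed budget and land. Non-binding: labor (25 unused).
By complementary slackness, y = 0 for the non-binding constraint.
From A_Bᵀ y = c: 3·y_seed budget + 2·y_land = 13; 5·y_seed budget + 1·y_land = 10.
→ y_seed budget = 1 and y_land = 5.
Shadow price of land = 5.

5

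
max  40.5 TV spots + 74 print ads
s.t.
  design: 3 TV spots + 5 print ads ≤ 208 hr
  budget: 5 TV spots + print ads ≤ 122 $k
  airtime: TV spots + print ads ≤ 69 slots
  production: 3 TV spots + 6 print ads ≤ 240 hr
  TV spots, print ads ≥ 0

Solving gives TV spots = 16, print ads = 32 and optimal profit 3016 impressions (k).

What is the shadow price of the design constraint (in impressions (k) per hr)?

7

Check each constraint at x*: design 208/208 (tight); budget 112/122 (slack 10); airtime 48/69 (slack 21); production 240/240 (tight).
Slack constraints have shadow price 0 (complementary slackness).
The binding rows give the dual system: 3·y_design + 3·y_production = 40.5 and 5·y_design + 6·y_production = 74.
→ y_design = 7 and y_production = 6.5.
Shadow price of design = 7.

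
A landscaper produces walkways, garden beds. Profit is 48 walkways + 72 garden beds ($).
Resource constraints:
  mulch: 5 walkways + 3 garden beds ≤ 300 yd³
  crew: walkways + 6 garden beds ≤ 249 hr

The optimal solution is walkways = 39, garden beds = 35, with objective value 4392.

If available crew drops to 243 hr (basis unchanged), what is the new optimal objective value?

4344

At the optimum: mulch uses 300 of 300 (binding); crew uses 249 of 249 (binding).
Dual feasibility on the basic columns requires 5·y_mulch + 1·y_crew = 48, 3·y_mulch + 6·y_crew = 72.
→ y_mulch = 8 and y_crew = 8.
Δz = y_crew·Δb = 8 × (-6) = -48, so new z* = 4392 − 48 = 4344.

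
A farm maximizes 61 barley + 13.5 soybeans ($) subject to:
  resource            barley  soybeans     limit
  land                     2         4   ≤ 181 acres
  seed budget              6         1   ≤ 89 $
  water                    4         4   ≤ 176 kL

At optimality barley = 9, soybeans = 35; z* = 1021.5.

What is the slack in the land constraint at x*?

land used = 2·9 + 4·35 = 158; slack = 181 − 158 = 23.

23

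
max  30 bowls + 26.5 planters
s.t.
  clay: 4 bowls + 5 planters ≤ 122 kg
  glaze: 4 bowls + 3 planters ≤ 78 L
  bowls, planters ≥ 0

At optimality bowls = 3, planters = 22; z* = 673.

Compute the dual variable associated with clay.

Check each constraint at x*: clay 122/122 (tight); glaze 78/78 (tight).
From A_Bᵀ y = c: 4·y_clay + 4·y_glaze = 30; 5·y_clay + 3·y_glaze = 26.5.
Solving: y_clay = 2, y_glaze = 5.5.
Shadow price of clay = 2.

2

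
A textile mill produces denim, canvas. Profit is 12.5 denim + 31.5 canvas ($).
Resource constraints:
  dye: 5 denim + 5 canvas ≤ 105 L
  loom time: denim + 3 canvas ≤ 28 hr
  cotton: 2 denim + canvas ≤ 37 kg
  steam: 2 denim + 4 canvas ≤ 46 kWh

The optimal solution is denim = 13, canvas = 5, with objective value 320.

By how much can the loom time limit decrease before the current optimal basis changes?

Binding constraints: loom time, steam. The basis is B = [[1,3],[2,4]] with det -2.
Per unit decrease in loom time, x* moves by d = (2, -1).
The basis stays optimal until cotton becomes binding; allowable decrease = 2 hr.

2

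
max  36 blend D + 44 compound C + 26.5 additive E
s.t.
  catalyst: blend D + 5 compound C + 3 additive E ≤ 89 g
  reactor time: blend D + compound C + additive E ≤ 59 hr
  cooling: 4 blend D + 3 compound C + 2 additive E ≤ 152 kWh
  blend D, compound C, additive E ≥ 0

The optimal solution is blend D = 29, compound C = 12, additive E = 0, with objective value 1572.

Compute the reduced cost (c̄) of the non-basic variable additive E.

-1.5

At the optimum: catalyst uses 89 of 89 (binding); reactor time uses 41 of 59 (slack = 18); cooling uses 152 of 152 (binding).
By complementary slackness, y = 0 for the non-binding constraint.
Dual feasibility on the basic columns requires 1·y_catalyst + 4·y_cooling = 36, 5·y_catalyst + 3·y_cooling = 44.
This yields shadow prices y_catalyst = 4, y_cooling = 8.
Reduced cost of additive E: c₃ − yᵀa₃ = 26.5 − (4·3 + 8·2) = 26.5 − 28 = -1.5.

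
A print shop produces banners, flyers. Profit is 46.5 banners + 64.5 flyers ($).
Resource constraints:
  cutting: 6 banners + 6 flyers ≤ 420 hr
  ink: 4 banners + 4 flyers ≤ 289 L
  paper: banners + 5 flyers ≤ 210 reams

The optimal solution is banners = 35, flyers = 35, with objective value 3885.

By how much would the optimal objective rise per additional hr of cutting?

Binding: cutting and paper. Non-binding: ink (9 unused).
Slack constraints have shadow price 0 (complementary slackness).
From A_Bᵀ y = c: 6·y_cutting + 1·y_paper = 46.5; 6·y_cutting + 5·y_paper = 64.5.
This yields shadow prices y_cutting = 7, y_paper = 4.5.
Shadow price of cutting = 7.

7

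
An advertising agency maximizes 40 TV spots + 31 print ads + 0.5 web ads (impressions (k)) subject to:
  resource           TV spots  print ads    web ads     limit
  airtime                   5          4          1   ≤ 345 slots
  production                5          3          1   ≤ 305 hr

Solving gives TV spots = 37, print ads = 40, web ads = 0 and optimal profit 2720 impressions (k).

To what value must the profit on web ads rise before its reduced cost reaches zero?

8

Both airtime and production are binding at x*.
From A_Bᵀ y = c: 5·y_airtime + 5·y_production = 40; 4·y_airtime + 3·y_production = 31.
This yields shadow prices y_airtime = 7, y_production = 1.
web ads enters the basis when its profit ≥ yᵀa₃ = 7·1 + 1·1 = 8.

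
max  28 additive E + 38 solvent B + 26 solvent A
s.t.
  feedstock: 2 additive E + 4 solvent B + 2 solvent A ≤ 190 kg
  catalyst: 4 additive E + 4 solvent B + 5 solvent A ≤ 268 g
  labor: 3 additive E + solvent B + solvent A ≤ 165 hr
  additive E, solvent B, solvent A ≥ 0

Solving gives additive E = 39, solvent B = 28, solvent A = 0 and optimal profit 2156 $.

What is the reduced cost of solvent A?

Binding: feedstock and catalyst. Non-binding: labor (20 unused).
By complementary slackness, y = 0 for the non-binding constraint.
Dual feasibility on the basic columns requires 2·y_feedstock + 4·y_catalyst = 28, 4·y_feedstock + 4·y_catalyst = 38.
→ y_feedstock = 5 and y_catalyst = 4.5.
Reduced cost of solvent A: c₃ − yᵀa₃ = 26 − (5·2 + 4.5·5) = 26 − 32.5 = -6.5.

-6.5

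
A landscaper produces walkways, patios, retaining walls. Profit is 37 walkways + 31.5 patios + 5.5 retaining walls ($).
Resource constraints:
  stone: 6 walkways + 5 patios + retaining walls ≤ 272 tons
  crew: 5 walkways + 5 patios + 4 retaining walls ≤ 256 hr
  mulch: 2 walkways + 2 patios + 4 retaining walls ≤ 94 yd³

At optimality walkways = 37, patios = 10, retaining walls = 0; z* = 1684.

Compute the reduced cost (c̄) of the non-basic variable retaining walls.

Check each constraint at x*: stone 272/272 (tight); crew 235/256 (slack 21); mulch 94/94 (tight).
Since crew is not tight, its dual is 0.
From A_Bᵀ y = c: 6·y_stone + 2·y_mulch = 37; 5·y_stone + 2·y_mulch = 31.5.
Solving: y_stone = 5.5, y_mulch = 2.
Reduced cost of retaining walls: c₃ − yᵀa₃ = 5.5 − (5.5·1 + 2·4) = 5.5 − 13.5 = -8.

-8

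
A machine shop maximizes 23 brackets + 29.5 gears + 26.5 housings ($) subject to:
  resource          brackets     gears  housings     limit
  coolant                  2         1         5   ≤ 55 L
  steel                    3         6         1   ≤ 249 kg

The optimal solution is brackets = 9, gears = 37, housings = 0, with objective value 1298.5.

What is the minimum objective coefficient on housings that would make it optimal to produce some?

At the optimum: coolant uses 55 of 55 (binding); steel uses 249 of 249 (binding).
From A_Bᵀ y = c: 2·y_coolant + 3·y_steel = 23; 1·y_coolant + 6·y_steel = 29.5.
This yields shadow prices y_coolant = 5.5, y_steel = 4.
housings enters the basis when its profit ≥ yᵀa₃ = 5.5·5 + 4·1 = 31.5.

31.5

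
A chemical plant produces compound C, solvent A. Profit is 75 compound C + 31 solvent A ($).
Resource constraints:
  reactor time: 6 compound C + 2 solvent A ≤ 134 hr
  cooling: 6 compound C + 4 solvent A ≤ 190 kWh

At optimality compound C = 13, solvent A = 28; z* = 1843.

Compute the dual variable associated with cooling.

At the optimum: reactor time uses 134 of 134 (binding); cooling uses 190 of 190 (binding).
Dual feasibility on the basic columns requires 6·y_reactor time + 6·y_cooling = 75, 2·y_reactor time + 4·y_cooling = 31.
Solving: y_reactor time = 9.5, y_cooling = 3.
Shadow price of cooling = 3.

3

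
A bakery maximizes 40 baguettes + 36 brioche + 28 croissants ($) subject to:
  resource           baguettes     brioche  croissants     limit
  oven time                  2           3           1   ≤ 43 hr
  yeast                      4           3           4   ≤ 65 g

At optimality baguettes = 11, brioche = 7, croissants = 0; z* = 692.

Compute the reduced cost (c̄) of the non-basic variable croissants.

Both oven time and yeast are binding at x*.
Dual feasibility on the basic columns requires 2·y_oven time + 4·y_yeast = 40, 3·y_oven time + 3·y_yeast = 36.
This yields shadow prices y_oven time = 4, y_yeast = 8.
Reduced cost of croissants: c₃ − yᵀa₃ = 28 − (4·1 + 8·4) = 28 − 36 = -8.

-8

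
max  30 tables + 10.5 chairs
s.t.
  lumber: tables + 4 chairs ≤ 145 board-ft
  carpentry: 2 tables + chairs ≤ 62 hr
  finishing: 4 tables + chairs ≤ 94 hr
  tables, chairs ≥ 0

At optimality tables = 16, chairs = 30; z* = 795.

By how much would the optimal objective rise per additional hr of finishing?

4.5

Binding: carpentry and finishing. Non-binding: lumber (9 unused).
Slack constraints have shadow price 0 (complementary slackness).
The binding rows give the dual system: 2·y_carpentry + 4·y_finishing = 30 and 1·y_carpentry + 1·y_finishing = 10.5.
Solving: y_carpentry = 6, y_finishing = 4.5.
Shadow price of finishing = 4.5.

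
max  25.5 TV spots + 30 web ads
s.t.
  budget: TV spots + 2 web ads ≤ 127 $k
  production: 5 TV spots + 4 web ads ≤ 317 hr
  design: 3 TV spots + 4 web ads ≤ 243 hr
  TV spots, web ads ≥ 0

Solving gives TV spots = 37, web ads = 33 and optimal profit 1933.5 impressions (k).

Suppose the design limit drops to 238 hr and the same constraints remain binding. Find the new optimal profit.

1903.5

Check each constraint at x*: budget 103/127 (slack 24); production 317/317 (tight); design 243/243 (tight).
Since budget is not tight, its dual is 0.
The binding rows give the dual system: 5·y_production + 3·y_design = 25.5 and 4·y_production + 4·y_design = 30.
This yields shadow prices y_production = 1.5, y_design = 6.
Δz = y_design·Δb = 6 × (-5) = -30, so new z* = 1933.5 − 30 = 1903.5.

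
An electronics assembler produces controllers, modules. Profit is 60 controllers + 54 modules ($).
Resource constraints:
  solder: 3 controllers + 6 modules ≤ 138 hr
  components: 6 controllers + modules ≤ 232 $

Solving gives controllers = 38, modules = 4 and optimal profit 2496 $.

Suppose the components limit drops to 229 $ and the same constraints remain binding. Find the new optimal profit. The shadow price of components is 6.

2478

Δb = -3, so new z* = 2496 + (6)·(-3) = 2496 − 18 = 2478.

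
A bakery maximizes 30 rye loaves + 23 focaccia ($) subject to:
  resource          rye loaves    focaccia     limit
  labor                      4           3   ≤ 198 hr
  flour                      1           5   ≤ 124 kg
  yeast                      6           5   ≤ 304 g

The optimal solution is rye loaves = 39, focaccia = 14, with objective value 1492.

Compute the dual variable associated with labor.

6

At the optimum: labor uses 198 of 198 (binding); flour uses 109 of 124 (slack = 15); yeast uses 304 of 304 (binding).
Slack constraints have shadow price 0 (complementary slackness).
Dual feasibility on the basic columns requires 4·y_labor + 6·y_yeast = 30, 3·y_labor + 5·y_yeast = 23.
→ y_labor = 6 and y_yeast = 1.
Shadow price of labor = 6.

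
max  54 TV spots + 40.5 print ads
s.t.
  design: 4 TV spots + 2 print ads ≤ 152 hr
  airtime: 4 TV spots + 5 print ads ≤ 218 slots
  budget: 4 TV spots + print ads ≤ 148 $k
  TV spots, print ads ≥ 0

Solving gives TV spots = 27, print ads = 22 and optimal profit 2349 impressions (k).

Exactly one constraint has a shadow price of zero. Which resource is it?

design: 152/152 (binding)
airtime: 218/218 (binding)
budget: 130/148 (slack 18)
By complementary slackness, a constraint with positive slack has shadow price 0 → budget.

budget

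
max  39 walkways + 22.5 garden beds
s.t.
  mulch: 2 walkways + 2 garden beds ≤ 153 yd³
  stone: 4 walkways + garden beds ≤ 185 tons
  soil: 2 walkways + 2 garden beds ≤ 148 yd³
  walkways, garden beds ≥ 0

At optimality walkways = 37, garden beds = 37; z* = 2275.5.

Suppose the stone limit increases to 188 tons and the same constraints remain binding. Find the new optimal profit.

Check each constraint at x*: mulch 148/153 (slack 5); stone 185/185 (tight); soil 148/148 (tight).
Slack constraints have shadow price 0 (complementary slackness).
Dual feasibility on the basic columns requires 4·y_stone + 2·y_soil = 39, 1·y_stone + 2·y_soil = 22.5.
Solving: y_stone = 5.5, y_soil = 8.5.
Δz = y_stone·Δb = 5.5 × (3) = 16.5, so new z* = 2275.5 + 16.5 = 2292.

2292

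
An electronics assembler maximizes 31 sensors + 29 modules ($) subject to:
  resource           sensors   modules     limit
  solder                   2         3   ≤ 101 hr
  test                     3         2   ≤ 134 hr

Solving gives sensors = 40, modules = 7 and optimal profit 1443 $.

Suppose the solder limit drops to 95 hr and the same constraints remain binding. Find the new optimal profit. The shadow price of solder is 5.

Δb = -6, so new z* = 1443 + (5)·(-6) = 1443 − 30 = 1413.

1413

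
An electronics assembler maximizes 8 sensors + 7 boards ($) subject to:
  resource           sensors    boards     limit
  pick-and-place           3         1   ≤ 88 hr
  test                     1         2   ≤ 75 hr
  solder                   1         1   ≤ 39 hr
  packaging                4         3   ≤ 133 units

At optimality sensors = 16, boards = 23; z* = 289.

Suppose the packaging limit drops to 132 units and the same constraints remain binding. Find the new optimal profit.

288

At the optimum: pick-and-place uses 71 of 88 (slack = 17); test uses 62 of 75 (slack = 13); solder uses 39 of 39 (binding); packaging uses 133 of 133 (binding).
Since pick-and-place, test are not tight, their duals are 0.
From A_Bᵀ y = c: 1·y_solder + 4·y_packaging = 8; 1·y_solder + 3·y_packaging = 7.
This yields shadow prices y_solder = 4, y_packaging = 1.
Δz = y_packaging·Δb = 1 × (-1) = -1, so new z* = 289 − 1 = 288.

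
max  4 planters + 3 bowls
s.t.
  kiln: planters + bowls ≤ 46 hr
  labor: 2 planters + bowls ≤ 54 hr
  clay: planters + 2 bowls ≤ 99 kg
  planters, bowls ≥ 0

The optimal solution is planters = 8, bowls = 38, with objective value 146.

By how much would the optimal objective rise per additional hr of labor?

At the optimum: kiln uses 46 of 46 (binding); labor uses 54 of 54 (binding); clay uses 84 of 99 (slack = 15).
Slack constraints have shadow price 0 (complementary slackness).
From A_Bᵀ y = c: 1·y_kiln + 2·y_labor = 4; 1·y_kiln + 1·y_labor = 3.
→ y_kiln = 2 and y_labor = 1.
Shadow price of labor = 1.

1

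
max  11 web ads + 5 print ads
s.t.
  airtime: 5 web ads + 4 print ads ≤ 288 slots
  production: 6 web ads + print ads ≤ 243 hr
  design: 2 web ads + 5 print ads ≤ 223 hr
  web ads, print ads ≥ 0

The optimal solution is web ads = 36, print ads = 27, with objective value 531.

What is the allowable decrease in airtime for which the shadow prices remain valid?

85.5

Binding constraints: airtime, production. The basis is B = [[5,4],[6,1]] with det -19.
Per unit decrease in airtime, x* moves by d = (0.0526, -0.3158).
The basis stays optimal until print ads reaches 0; allowable decrease = 85.5 slots.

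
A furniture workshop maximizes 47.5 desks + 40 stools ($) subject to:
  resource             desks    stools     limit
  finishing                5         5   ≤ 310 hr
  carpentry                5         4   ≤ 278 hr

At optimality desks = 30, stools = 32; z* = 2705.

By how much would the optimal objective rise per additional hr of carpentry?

Both finishing and carpentry are binding at x*.
The binding rows give the dual system: 5·y_finishing + 5·y_carpentry = 47.5 and 5·y_finishing + 4·y_carpentry = 40.
Solving: y_finishing = 2, y_carpentry = 7.5.
Shadow price of carpentry = 7.5.

7.5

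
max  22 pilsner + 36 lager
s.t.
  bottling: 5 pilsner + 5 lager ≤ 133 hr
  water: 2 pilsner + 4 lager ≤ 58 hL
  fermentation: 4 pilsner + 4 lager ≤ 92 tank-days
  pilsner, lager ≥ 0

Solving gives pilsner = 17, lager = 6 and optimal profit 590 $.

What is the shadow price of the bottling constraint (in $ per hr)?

0

Binding: water and fermentation. Non-binding: bottling (18 unused).
Since bottling is not tight, its dual is 0.
From A_Bᵀ y = c: 2·y_water + 4·y_fermentation = 22; 4·y_water + 4·y_fermentation = 36.
→ y_water = 7 and y_fermentation = 2.
Shadow price of bottling = 0.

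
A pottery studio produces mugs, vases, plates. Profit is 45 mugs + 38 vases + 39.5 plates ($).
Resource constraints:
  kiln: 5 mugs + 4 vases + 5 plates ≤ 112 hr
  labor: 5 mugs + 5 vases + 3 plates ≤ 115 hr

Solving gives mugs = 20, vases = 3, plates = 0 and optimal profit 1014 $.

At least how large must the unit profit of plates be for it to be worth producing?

Check each constraint at x*: kiln 112/112 (tight); labor 115/115 (tight).
Dual feasibility on the basic columns requires 5·y_kiln + 5·y_labor = 45, 4·y_kiln + 5·y_labor = 38.
→ y_kiln = 7 and y_labor = 2.
plates enters the basis when its profit ≥ yᵀa₃ = 7·5 + 2·3 = 41.

41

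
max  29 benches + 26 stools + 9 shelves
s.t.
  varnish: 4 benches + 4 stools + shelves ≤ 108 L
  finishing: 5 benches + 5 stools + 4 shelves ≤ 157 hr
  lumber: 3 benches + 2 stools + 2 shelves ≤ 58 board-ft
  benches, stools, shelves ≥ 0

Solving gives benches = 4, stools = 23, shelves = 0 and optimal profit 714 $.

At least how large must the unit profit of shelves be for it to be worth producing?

At the optimum: varnish uses 108 of 108 (binding); finishing uses 135 of 157 (slack = 22); lumber uses 58 of 58 (binding).
Slack constraints have shadow price 0 (complementary slackness).
The binding rows give the dual system: 4·y_varnish + 3·y_lumber = 29 and 4·y_varnish + 2·y_lumber = 26.
→ y_varnish = 5 and y_lumber = 3.
shelves enters the basis when its profit ≥ yᵀa₃ = 5·1 + 3·2 = 11.

11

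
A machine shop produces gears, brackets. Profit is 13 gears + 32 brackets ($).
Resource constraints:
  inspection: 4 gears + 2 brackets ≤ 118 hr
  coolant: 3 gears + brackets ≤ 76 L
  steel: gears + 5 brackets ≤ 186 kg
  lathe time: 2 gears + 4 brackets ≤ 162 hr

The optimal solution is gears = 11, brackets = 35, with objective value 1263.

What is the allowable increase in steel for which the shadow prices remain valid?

16.5

Binding constraints: steel, lathe time. The basis is B = [[1,5],[2,4]] with det -6.
Per unit increase in steel, x* moves by d = (-0.6667, 0.3333).
The basis stays optimal until gears reaches 0; allowable increase = 16.5 kg.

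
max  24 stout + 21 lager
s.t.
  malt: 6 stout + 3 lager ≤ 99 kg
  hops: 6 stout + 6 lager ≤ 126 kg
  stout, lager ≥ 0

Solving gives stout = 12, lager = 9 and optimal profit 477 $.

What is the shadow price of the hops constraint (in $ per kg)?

3

At the optimum: malt uses 99 of 99 (binding); hops uses 126 of 126 (binding).
The binding rows give the dual system: 6·y_malt + 6·y_hops = 24 and 3·y_malt + 6·y_hops = 21.
This yields shadow prices y_malt = 1, y_hops = 3.
Shadow price of hops = 3.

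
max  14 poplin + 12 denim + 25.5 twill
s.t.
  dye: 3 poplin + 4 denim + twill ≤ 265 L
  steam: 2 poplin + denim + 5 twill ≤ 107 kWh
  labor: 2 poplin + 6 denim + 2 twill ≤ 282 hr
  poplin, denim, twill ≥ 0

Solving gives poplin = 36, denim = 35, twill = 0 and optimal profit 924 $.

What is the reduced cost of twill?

At the optimum: dye uses 248 of 265 (slack = 17); steam uses 107 of 107 (binding); labor uses 282 of 282 (binding).
Slack constraints have shadow price 0 (complementary slackness).
The binding rows give the dual system: 2·y_steam + 2·y_labor = 14 and 1·y_steam + 6·y_labor = 12.
This yields shadow prices y_steam = 6, y_labor = 1.
Reduced cost of twill: c₃ − yᵀa₃ = 25.5 − (6·5 + 1·2) = 25.5 − 32 = -6.5.

-6.5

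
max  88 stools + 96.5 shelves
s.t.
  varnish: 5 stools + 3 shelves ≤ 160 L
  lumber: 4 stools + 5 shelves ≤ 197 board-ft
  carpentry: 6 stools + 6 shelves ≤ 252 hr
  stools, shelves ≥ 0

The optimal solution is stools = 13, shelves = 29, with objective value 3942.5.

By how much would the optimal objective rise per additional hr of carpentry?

9

Binding: lumber and carpentry. Non-binding: varnish (8 unused).
Since varnish is not tight, its dual is 0.
The binding rows give the dual system: 4·y_lumber + 6·y_carpentry = 88 and 5·y_lumber + 6·y_carpentry = 96.5.
Solving: y_lumber = 8.5, y_carpentry = 9.
Shadow price of carpentry = 9.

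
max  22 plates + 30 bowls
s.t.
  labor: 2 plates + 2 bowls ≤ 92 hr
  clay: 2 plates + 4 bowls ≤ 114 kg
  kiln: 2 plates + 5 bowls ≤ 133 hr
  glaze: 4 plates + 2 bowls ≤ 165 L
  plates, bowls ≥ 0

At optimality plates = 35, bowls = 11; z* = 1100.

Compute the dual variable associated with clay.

Binding: labor and clay. Non-binding: kiln (8 unused), glaze (3 unused).
By complementary slackness, y = 0 for the non-binding constraints.
The binding rows give the dual system: 2·y_labor + 2·y_clay = 22 and 2·y_labor + 4·y_clay = 30.
→ y_labor = 7 and y_clay = 4.
Shadow price of clay = 4.

4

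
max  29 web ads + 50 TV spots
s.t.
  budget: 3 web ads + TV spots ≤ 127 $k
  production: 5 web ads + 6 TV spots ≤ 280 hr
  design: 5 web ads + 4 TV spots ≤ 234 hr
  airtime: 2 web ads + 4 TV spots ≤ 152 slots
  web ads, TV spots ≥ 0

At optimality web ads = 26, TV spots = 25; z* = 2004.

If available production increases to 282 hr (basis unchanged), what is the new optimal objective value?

At the optimum: budget uses 103 of 127 (slack = 24); production uses 280 of 280 (binding); design uses 230 of 234 (slack = 4); airtime uses 152 of 152 (binding).
Slack constraints have shadow price 0 (complementary slackness).
Dual feasibility on the basic columns requires 5·y_production + 2·y_airtime = 29, 6·y_production + 4·y_airtime = 50.
This yields shadow prices y_production = 2, y_airtime = 9.5.
Δz = y_production·Δb = 2 × (2) = 4, so new z* = 2004 + 4 = 2008.

2008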